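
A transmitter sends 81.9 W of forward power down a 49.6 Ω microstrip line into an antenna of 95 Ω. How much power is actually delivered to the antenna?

P_delivered ≈ 73.8 W

Γ = (95 − 49.6)/(95 + 49.6) = 0.314
|Γ|² = 0.0986
P_refl = |Γ|²·P_inc = 8.07 W, P_del = (1 − |Γ|²)·P_inc = 73.8 W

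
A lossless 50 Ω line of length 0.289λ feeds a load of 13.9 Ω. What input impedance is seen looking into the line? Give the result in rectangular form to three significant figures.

βl = 2π × 0.289 = 104°
tan(βl) = tan(104°) = -4
Z_in = Z_0·(Z_L + jZ_0·tanβl)/(Z_0 + jZ_L·tanβl)
     = 50·(13.9 − j200)/(50 − j55.6)

Z_in ≈ 106 − j82.5 Ω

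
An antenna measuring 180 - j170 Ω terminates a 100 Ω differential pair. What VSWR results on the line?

VSWR ≈ 3.69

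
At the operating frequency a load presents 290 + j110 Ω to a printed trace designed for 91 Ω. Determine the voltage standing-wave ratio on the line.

VSWR ≈ 3.69

Γ = (Z_L − Z_0)/(Z_L + Z_0) = (199 + j110)/(381 + j110)
|Γ| = 227/397 = 0.573
VSWR = (1 + |Γ|)/(1 − |Γ|) = 1.57/0.427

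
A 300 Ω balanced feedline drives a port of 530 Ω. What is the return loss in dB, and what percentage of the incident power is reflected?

Γ = (530 − 300)/(530 + 300) = 0.277
RL = −20·log₁₀(0.277) = 11.1 dB
P_refl/P_inc = |Γ|² = 0.0768

RL ≈ 11.1 dB; 7.68% of incident power reflected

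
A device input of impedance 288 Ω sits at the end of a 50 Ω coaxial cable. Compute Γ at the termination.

Γ = (Z_L − Z_0)/(Z_L + Z_0) = (288 − 50)/(288 + 50) = 238/338

Γ = 0.704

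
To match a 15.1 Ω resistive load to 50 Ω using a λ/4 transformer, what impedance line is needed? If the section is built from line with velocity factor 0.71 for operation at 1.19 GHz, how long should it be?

Z_qwt ≈ 27.5 Ω; length ≈ 4.47 cm

Z_qwt = √(Z_0·R_L) = √(50 × 15.1) = √755
λ = 0.71·c/f = 0.179 m, so l = λ/4 = 0.0447 m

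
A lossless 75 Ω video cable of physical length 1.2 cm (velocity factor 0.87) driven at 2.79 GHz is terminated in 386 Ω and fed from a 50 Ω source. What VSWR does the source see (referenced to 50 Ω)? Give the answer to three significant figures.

VSWR ≈ 5.52

λ = v/f = 0.87·c / 2.79 GHz = 0.0935 m
βl = 2π·l/λ = 2π × 0.128 = 46.2°
tan(βl) = 1.04
Z_in = Z_0·(Z_L + jZ_0·tanβl)/(Z_0 + jZ_L·tanβl) = 27.1 − j66.9 Ω
Γ_s = (Z_in − Z_s)/(Z_in + Z_s) = (-22.9 − j66.9)/(77.1 − j66.9), |Γ_s| = 0.693
VSWR = (1 + |Γ_s|)/(1 − |Γ_s|)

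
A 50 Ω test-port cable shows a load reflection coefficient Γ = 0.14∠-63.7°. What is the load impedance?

Z_L = Z_0·(1 + Γ)/(1 − Γ) = 50·(1.06 − j0.126)/(0.938 + j0.126)

Z_L ≈ 54.7 − j14 Ω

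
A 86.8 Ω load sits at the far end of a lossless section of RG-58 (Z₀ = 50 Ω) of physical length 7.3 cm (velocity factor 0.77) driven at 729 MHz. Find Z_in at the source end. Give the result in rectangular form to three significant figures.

Z_in ≈ 29.1 − j4.12 Ω

λ = v/f = 0.77·c / 729 MHz = 0.317 m
βl = 2π·l/λ = 2π × 0.23 = 82.9°
tan(βl) = tan(82.9°) = 8.07
Z_in = Z_0·(Z_L + jZ_0·tanβl)/(Z_0 + jZ_L·tanβl)
     = 50·(86.8 + j403)/(50 + j700)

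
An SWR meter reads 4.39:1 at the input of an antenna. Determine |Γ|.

|Γ| ≈ 0.629

|Γ| = (S − 1)/(S + 1) = (4.39 − 1)/(4.39 + 1) = 3.39/5.39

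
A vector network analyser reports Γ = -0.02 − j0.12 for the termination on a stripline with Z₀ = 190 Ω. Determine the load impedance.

Z_L ≈ 177 − j43.2 Ω

Z_L = Z_0·(1 + Γ)/(1 − Γ) = 190·(0.98 − j0.12)/(1.02 + j0.12)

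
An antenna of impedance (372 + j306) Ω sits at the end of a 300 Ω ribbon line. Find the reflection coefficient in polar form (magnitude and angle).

Γ = (Z_L − Z_0)/(Z_L + Z_0) = (72 + j306)/(672 + j306)
|Γ| = 314/738 = 0.426

Γ ≈ 0.426 ∠ 52.3°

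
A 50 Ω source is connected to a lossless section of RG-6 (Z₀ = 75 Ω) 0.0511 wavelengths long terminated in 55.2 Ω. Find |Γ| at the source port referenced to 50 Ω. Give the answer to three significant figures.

|Γ| ≈ 0.123

βl = 2π × 0.0511 = 18.4°
tan(βl) = 0.333
Z_in = Z_0·(Z_L + jZ_0·tanβl)/(Z_0 + jZ_L·tanβl) = 57.8 + j10.8 Ω
Γ_s = (Z_in − Z_s)/(Z_in + Z_s) = (7.84 + j10.8)/(108 + j10.8), |Γ_s| = 0.123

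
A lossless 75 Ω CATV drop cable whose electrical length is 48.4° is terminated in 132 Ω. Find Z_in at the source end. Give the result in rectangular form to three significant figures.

Z_in ≈ 60.7 − j35.9 Ω

tan(βl) = tan(48.4°) = 1.13
Z_in = Z_0·(Z_L + jZ_0·tanβl)/(Z_0 + jZ_L·tanβl)
     = 75·(132 + j84.5)/(75 + j149)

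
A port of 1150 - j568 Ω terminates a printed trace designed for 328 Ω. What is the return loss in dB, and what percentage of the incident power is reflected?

Γ = (822 − j568)/(1478 − j568), |Γ| = 0.631
RL = −20·log₁₀(0.631) = 4 dB
P_refl/P_inc = |Γ|² = 0.398

RL ≈ 4 dB; 39.8% of incident power reflected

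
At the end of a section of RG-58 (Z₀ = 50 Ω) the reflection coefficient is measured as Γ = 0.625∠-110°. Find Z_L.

Z_L = Z_0·(1 + Γ)/(1 − Γ) = 50·(0.786 − j0.587)/(1.21 + j0.587)

Z_L ≈ 16.8 − j32.3 Ω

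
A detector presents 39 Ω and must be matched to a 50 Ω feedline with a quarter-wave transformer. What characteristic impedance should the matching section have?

Z_qwt = √(Z_0·R_L) = √(50 × 39) = √1950

Z_qwt ≈ 44.2 Ω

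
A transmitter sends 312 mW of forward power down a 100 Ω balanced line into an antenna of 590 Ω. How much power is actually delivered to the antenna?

P_delivered ≈ 155 mW

Γ = (590 − 100)/(590 + 100) = 0.71
|Γ|² = 0.504
P_refl = |Γ|²·P_inc = 157 mW, P_del = (1 − |Γ|²)·P_inc = 155 mW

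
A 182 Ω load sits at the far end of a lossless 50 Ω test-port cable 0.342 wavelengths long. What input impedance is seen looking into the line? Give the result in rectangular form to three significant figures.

Z_in ≈ 19 + j29.2 Ω

βl = 2π × 0.342 = 123°
tan(βl) = tan(123°) = -1.53
Z_in = Z_0·(Z_L + jZ_0·tanβl)/(Z_0 + jZ_L·tanβl)
     = 50·(182 − j76.6)/(50 − j279)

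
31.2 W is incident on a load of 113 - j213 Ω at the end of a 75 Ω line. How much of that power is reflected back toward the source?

P_reflected ≈ 18.1 W

|Γ| = |(38 − j213)/(188 − j213)| = 0.762
|Γ|² = 0.58
P_refl = |Γ|²·P_inc = 18.1 W, P_del = (1 − |Γ|²)·P_inc = 13.1 W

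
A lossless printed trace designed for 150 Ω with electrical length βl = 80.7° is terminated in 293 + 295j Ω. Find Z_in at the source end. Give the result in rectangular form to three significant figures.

Z_in ≈ 42.6 − j63.9 Ω

tan(βl) = tan(80.7°) = 6.11
Z_in = Z_0·(Z_L + jZ_0·tanβl)/(Z_0 + jZ_L·tanβl)
     = 150·(293 + j1210)/(-1650 + j1790)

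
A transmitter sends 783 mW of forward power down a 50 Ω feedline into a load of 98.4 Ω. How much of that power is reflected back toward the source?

P_reflected ≈ 83.3 mW

Γ = (98.4 − 50)/(98.4 + 50) = 0.326
|Γ|² = 0.106
P_refl = |Γ|²·P_inc = 83.3 mW, P_del = (1 − |Γ|²)·P_inc = 700 mW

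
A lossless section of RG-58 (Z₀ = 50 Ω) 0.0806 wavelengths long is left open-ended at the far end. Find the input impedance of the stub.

Z_in ≈ −j90.1 Ω

βl = 2π × 0.0806 = 29°
tan(βl) = 0.555
For an open-ended stub, Z_in = −jZ_0·cot(βl) = −jZ_0/tan(βl)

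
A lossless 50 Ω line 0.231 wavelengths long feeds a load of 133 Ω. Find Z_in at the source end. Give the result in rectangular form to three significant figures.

Z_in ≈ 19 − j5.14 Ω

βl = 2π × 0.231 = 83.2°
tan(βl) = tan(83.2°) = 8.34
Z_in = Z_0·(Z_L + jZ_0·tanβl)/(Z_0 + jZ_L·tanβl)
     = 50·(133 + j417)/(50 + j1110)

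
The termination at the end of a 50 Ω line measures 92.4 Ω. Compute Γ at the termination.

Γ = 0.298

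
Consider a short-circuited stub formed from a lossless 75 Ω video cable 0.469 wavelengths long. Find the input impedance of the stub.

βl = 2π × 0.469 = 169°
tan(βl) = -0.197
For a short-circuited stub, Z_in = jZ_0·tan(βl)

Z_in ≈ −j14.8 Ω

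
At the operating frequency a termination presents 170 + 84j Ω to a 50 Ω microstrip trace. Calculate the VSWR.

Γ = (Z_L − Z_0)/(Z_L + Z_0) = (120 + j84)/(220 + j84)
|Γ| = 146/235 = 0.622
VSWR = (1 + |Γ|)/(1 − |Γ|) = 1.62/0.378

VSWR ≈ 4.29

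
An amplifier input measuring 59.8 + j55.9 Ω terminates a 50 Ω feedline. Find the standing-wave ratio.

Γ = (Z_L − Z_0)/(Z_L + Z_0) = (9.8 + j55.9)/(109.8 + j55.9)
|Γ| = 56.8/123 = 0.461
VSWR = (1 + |Γ|)/(1 − |Γ|) = 1.46/0.539

VSWR ≈ 2.71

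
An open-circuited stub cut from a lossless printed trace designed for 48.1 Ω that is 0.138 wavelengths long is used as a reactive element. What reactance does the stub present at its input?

βl = 2π × 0.138 = 49.7°
tan(βl) = 1.18
For an open-circuited stub, Z_in = −jZ_0·cot(βl) = −jZ_0/tan(βl)

X_in ≈ -40.8 Ω (capacitive)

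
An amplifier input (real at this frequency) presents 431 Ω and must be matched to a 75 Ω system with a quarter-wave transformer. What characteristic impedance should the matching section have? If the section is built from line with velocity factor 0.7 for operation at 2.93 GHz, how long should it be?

Z_qwt ≈ 180 Ω; length ≈ 1.79 cm

Z_qwt = √(Z_0·R_L) = √(75 × 431) = √32320
λ = 0.7·c/f = 0.0717 m, so l = λ/4 = 0.0179 m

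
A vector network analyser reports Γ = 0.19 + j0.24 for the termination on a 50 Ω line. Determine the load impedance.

Z_L ≈ 63.5 + j33.6 Ω

Z_L = Z_0·(1 + Γ)/(1 − Γ) = 50·(1.19 + j0.24)/(0.81 − j0.24)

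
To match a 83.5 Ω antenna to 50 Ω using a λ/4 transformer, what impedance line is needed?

Z_qwt = √(Z_0·R_L) = √(50 × 83.5) = √4175

Z_qwt ≈ 64.6 Ω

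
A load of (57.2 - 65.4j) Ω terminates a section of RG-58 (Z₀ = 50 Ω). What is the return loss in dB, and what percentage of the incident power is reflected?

Γ = (7.2 − j65.4)/(107.2 − j65.4), |Γ| = 0.524
RL = −20·log₁₀(0.524) = 5.61 dB
P_refl/P_inc = |Γ|² = 0.275

RL ≈ 5.61 dB; 27.5% of incident power reflected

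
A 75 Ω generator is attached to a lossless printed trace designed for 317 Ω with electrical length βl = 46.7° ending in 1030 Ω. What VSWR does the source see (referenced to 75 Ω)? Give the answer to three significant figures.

tan(βl) = 1.06
Z_in = Z_0·(Z_L + jZ_0·tanβl)/(Z_0 + jZ_L·tanβl) = 170 − j249 Ω
Γ_s = (Z_in − Z_s)/(Z_in + Z_s) = (94.9 − j249)/(245 − j249), |Γ_s| = 0.763
VSWR = (1 + |Γ_s|)/(1 − |Γ_s|)

VSWR ≈ 7.46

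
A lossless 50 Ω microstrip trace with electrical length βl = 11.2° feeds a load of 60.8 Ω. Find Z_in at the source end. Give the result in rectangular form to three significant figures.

tan(βl) = tan(11.2°) = 0.198
Z_in = Z_0·(Z_L + jZ_0·tanβl)/(Z_0 + jZ_L·tanβl)
     = 50·(60.8 + j9.9)/(50 + j12)

Z_in ≈ 59.7 − j4.48 Ω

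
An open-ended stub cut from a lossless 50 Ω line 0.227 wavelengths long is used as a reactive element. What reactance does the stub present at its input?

βl = 2π × 0.227 = 81.7°
tan(βl) = 6.87
For an open-ended stub, Z_in = −jZ_0·cot(βl) = −jZ_0/tan(βl)

X_in ≈ -7.28 Ω (capacitive)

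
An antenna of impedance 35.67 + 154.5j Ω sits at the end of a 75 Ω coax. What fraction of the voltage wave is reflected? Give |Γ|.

Γ = (Z_L − Z_0)/(Z_L + Z_0) = (-39.33 + j154.5)/(110.7 + j154.5)
|Γ| = 159/190

|Γ| ≈ 0.839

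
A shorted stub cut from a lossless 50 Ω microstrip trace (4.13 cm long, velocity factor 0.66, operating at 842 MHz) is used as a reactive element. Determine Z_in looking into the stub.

Z_in ≈ +j99.1 Ω

λ = v/f = 0.66·c / 842 MHz = 0.235 m
βl = 2π·l/λ = 2π × 0.176 = 63.2°
tan(βl) = 1.98
For a shorted stub, Z_in = jZ_0·tan(βl)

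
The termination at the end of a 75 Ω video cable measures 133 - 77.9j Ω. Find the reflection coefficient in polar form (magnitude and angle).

Γ = (Z_L − Z_0)/(Z_L + Z_0) = (58 − j77.9)/(208 − j77.9)
|Γ| = 97.1/222 = 0.437

Γ ≈ 0.437 ∠ -32.8°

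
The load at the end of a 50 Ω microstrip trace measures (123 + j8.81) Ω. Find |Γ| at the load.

|Γ| ≈ 0.424

Γ = (Z_L − Z_0)/(Z_L + Z_0) = (73 + j8.81)/(173 + j8.81)
|Γ| = 73.5/173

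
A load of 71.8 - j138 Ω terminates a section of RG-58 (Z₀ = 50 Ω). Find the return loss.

Γ = (21.8 − j138)/(121.8 − j138), |Γ| = 0.759
RL = −20·log₁₀|Γ| = −20·log₁₀(0.759)

RL ≈ 2.39 dB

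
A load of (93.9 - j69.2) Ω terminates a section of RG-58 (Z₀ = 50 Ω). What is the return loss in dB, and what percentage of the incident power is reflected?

RL ≈ 5.79 dB; 26.3% of incident power reflected

Γ = (43.9 − j69.2)/(143.9 − j69.2), |Γ| = 0.513
RL = −20·log₁₀(0.513) = 5.79 dB
P_refl/P_inc = |Γ|² = 0.263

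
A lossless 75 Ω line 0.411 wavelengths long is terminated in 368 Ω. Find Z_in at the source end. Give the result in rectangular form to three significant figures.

βl = 2π × 0.411 = 148°
tan(βl) = tan(148°) = -0.626
Z_in = Z_0·(Z_L + jZ_0·tanβl)/(Z_0 + jZ_L·tanβl)
     = 75·(368 − j46.9)/(75 − j230)

Z_in ≈ 49.1 + j104 Ω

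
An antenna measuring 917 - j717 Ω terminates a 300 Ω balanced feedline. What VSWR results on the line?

Γ = (Z_L − Z_0)/(Z_L + Z_0) = (617 − j717)/(1217 − j717)
|Γ| = 946/1410 = 0.67
VSWR = (1 + |Γ|)/(1 − |Γ|) = 1.67/0.33

VSWR ≈ 5.05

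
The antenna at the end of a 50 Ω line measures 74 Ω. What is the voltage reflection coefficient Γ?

Γ = 0.194

Γ = (Z_L − Z_0)/(Z_L + Z_0) = (74 − 50)/(74 + 50) = 24/124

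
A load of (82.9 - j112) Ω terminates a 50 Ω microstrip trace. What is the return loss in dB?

Γ = (32.9 − j112)/(132.9 − j112), |Γ| = 0.672
RL = −20·log₁₀|Γ| = −20·log₁₀(0.672)

RL ≈ 3.46 dB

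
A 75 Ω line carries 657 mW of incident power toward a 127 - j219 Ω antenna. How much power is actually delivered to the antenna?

|Γ| = |(52 − j219)/(202 − j219)| = 0.755
|Γ|² = 0.571
P_refl = |Γ|²·P_inc = 375 mW, P_del = (1 − |Γ|²)·P_inc = 282 mW

P_delivered ≈ 282 mW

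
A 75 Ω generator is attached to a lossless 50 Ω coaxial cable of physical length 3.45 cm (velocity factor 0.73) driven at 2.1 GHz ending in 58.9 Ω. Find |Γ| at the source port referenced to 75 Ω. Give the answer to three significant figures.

λ = v/f = 0.73·c / 2.1 GHz = 0.104 m
βl = 2π·l/λ = 2π × 0.331 = 119°
tan(βl) = -1.8
Z_in = Z_0·(Z_L + jZ_0·tanβl)/(Z_0 + jZ_L·tanβl) = 45.4 + j6.36 Ω
Γ_s = (Z_in − Z_s)/(Z_in + Z_s) = (-29.6 + j6.36)/(120 + j6.36), |Γ_s| = 0.251

|Γ| ≈ 0.251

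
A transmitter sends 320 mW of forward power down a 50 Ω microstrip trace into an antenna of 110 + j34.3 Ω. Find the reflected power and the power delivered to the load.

|Γ| = |(60 + j34.3)/(160 + j34.3)| = 0.422
|Γ|² = 0.178
P_refl = |Γ|²·P_inc = 57.1 mW, P_del = (1 − |Γ|²)·P_inc = 263 mW

P_reflected ≈ 57.1 mW; P_delivered ≈ 263 mW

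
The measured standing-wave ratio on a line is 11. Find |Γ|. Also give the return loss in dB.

|Γ| = (S − 1)/(S + 1) = (11 − 1)/(11 + 1) = 10/12
RL = −20·log₁₀|Γ| = −20·log₁₀(0.833)

|Γ| ≈ 0.833; return loss ≈ 1.58 dB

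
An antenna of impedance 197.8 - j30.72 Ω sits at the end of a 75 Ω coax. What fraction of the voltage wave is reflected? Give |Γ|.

Γ = (Z_L − Z_0)/(Z_L + Z_0) = (122.8 − j30.72)/(272.8 − j30.72)
|Γ| = 127/275

|Γ| ≈ 0.461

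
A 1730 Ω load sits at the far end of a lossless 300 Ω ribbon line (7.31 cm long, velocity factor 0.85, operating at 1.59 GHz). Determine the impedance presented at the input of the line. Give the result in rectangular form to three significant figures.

Z_in ≈ 505 + j745 Ω

λ = v/f = 0.85·c / 1.59 GHz = 0.16 m
βl = 2π·l/λ = 2π × 0.456 = 164°
tan(βl) = tan(164°) = -0.285
Z_in = Z_0·(Z_L + jZ_0·tanβl)/(Z_0 + jZ_L·tanβl)
     = 300·(1730 − j85.5)/(300 − j493)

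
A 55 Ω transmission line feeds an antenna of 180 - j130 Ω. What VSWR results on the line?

VSWR ≈ 5.09

Γ = (Z_L − Z_0)/(Z_L + Z_0) = (125 − j130)/(235 − j130)
|Γ| = 180/269 = 0.672
VSWR = (1 + |Γ|)/(1 − |Γ|) = 1.67/0.328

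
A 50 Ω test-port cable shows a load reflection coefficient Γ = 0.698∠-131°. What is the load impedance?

Z_L = Z_0·(1 + Γ)/(1 − Γ) = 50·(0.542 − j0.527)/(1.46 + j0.527)

Z_L ≈ 10.7 − j21.9 Ω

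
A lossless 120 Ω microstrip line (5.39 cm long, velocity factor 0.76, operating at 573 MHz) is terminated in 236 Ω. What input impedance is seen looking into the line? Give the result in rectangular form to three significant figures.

Z_in ≈ 90 − j65.1 Ω

λ = v/f = 0.76·c / 573 MHz = 0.398 m
βl = 2π·l/λ = 2π × 0.135 = 48.8°
tan(βl) = tan(48.8°) = 1.14
Z_in = Z_0·(Z_L + jZ_0·tanβl)/(Z_0 + jZ_L·tanβl)
     = 120·(236 + j137)/(120 + j269)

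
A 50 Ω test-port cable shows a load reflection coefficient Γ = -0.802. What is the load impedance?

Z_L ≈ 5.49 Ω

Z_L = Z_0·(1 + Γ)/(1 − Γ) = 50·(0.198)/(1.8)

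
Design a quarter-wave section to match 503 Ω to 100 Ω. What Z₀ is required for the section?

Z_qwt ≈ 224 Ω

Z_qwt = √(Z_0·R_L) = √(100 × 503) = √50300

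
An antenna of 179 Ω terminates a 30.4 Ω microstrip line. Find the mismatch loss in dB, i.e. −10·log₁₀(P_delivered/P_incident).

mismatch loss ≈ 3.04 dB

Γ = (179 − 30.4)/(179 + 30.4) = 0.71
|Γ|² = 0.504, so P_del/P_inc = 1 − |Γ|² = 0.496
ML = −10·log₁₀(1 − |Γ|²)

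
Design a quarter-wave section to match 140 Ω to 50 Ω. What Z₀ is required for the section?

Z_qwt = √(Z_0·R_L) = √(50 × 140) = √7000

Z_qwt ≈ 83.7 Ω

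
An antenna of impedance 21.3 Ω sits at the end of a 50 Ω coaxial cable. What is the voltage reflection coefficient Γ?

Γ = -0.403

Γ = (Z_L − Z_0)/(Z_L + Z_0) = (21.3 − 50)/(21.3 + 50) = -28.7/71.3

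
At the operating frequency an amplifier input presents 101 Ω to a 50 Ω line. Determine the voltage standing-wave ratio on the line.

Γ = (101 − 50)/(101 + 50) = 0.338
VSWR = (1 + 0.338)/(1 − 0.338)

VSWR ≈ 2.02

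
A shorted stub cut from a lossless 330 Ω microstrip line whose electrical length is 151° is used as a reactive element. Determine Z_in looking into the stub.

tan(βl) = -0.554
For a shorted stub, Z_in = jZ_0·tan(βl)

Z_in ≈ −j183 Ω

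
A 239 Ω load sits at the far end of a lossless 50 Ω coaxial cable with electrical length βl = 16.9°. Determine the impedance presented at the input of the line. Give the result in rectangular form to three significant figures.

tan(βl) = tan(16.9°) = 0.304
Z_in = Z_0·(Z_L + jZ_0·tanβl)/(Z_0 + jZ_L·tanβl)
     = 50·(239 + j15.2)/(50 + j72.6)

Z_in ≈ 84 − j107 Ω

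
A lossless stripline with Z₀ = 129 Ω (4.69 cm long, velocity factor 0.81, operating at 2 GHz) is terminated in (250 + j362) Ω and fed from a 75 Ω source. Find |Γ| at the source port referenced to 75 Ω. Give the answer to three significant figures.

|Γ| ≈ 0.72

λ = v/f = 0.81·c / 2 GHz = 0.122 m
βl = 2π·l/λ = 2π × 0.386 = 139°
tan(βl) = -0.87
Z_in = Z_0·(Z_L + jZ_0·tanβl)/(Z_0 + jZ_L·tanβl) = 29.9 + j87.2 Ω
Γ_s = (Z_in − Z_s)/(Z_in + Z_s) = (-45.1 + j87.2)/(105 + j87.2), |Γ_s| = 0.72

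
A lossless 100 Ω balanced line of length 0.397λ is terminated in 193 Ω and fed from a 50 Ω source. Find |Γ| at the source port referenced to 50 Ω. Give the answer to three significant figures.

|Γ| ≈ 0.502

βl = 2π × 0.397 = 143°
tan(βl) = -0.756
Z_in = Z_0·(Z_L + jZ_0·tanβl)/(Z_0 + jZ_L·tanβl) = 97 + j65.8 Ω
Γ_s = (Z_in − Z_s)/(Z_in + Z_s) = (47 + j65.8)/(147 + j65.8), |Γ_s| = 0.502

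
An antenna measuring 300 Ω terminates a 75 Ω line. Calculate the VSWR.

VSWR ≈ 4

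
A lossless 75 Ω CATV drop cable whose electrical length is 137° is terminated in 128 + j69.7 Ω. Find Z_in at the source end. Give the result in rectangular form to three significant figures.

Z_in ≈ 39.8 + j33.8 Ω

tan(βl) = tan(137°) = -0.933
Z_in = Z_0·(Z_L + jZ_0·tanβl)/(Z_0 + jZ_L·tanβl)
     = 75·(128 − j0.239)/(140 − j119)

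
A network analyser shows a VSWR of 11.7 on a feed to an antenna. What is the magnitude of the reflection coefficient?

|Γ| ≈ 0.843

|Γ| = (S − 1)/(S + 1) = (11.7 − 1)/(11.7 + 1) = 10.7/12.7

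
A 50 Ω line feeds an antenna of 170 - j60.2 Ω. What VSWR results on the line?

VSWR ≈ 3.86

Γ = (Z_L − Z_0)/(Z_L + Z_0) = (120 − j60.2)/(220 − j60.2)
|Γ| = 134/228 = 0.589
VSWR = (1 + |Γ|)/(1 − |Γ|) = 1.59/0.411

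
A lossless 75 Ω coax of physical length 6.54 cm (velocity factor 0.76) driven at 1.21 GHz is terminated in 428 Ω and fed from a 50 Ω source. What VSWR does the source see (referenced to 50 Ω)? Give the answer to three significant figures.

λ = v/f = 0.76·c / 1.21 GHz = 0.188 m
βl = 2π·l/λ = 2π × 0.347 = 125°
tan(βl) = -1.43
Z_in = Z_0·(Z_L + jZ_0·tanβl)/(Z_0 + jZ_L·tanβl) = 19.3 + j50.1 Ω
Γ_s = (Z_in − Z_s)/(Z_in + Z_s) = (-30.7 + j50.1)/(69.3 + j50.1), |Γ_s| = 0.687
VSWR = (1 + |Γ_s|)/(1 − |Γ_s|)

VSWR ≈ 5.39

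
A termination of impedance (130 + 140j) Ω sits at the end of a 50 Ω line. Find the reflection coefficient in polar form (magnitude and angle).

Γ ≈ 0.707 ∠ 22.4°

Γ = (Z_L − Z_0)/(Z_L + Z_0) = (80 + j140)/(180 + j140)
|Γ| = 161/228 = 0.707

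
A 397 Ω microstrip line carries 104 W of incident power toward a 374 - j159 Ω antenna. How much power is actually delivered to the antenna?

|Γ| = |(-23 − j159)/(771 − j159)| = 0.204
|Γ|² = 0.0416
P_refl = |Γ|²·P_inc = 4.33 W, P_del = (1 − |Γ|²)·P_inc = 99.7 W

P_delivered ≈ 99.7 W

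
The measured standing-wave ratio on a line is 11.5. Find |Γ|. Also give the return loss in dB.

|Γ| = (S − 1)/(S + 1) = (11.5 − 1)/(11.5 + 1) = 10.5/12.5
RL = −20·log₁₀|Γ| = −20·log₁₀(0.84)

|Γ| ≈ 0.84; return loss ≈ 1.51 dB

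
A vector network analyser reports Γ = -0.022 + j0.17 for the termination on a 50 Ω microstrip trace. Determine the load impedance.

Z_L ≈ 45.2 + j15.8 Ω

Z_L = Z_0·(1 + Γ)/(1 − Γ) = 50·(0.978 + j0.17)/(1.02 − j0.17)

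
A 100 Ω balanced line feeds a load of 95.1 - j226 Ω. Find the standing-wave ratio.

VSWR ≈ 7.24

Γ = (Z_L − Z_0)/(Z_L + Z_0) = (-4.9 − j226)/(195.1 − j226)
|Γ| = 226/299 = 0.757
VSWR = (1 + |Γ|)/(1 − |Γ|) = 1.76/0.243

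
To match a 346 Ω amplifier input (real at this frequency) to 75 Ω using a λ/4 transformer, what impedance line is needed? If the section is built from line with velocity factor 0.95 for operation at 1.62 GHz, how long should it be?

Z_qwt ≈ 161 Ω; length ≈ 4.4 cm

Z_qwt = √(Z_0·R_L) = √(75 × 346) = √25950
λ = 0.95·c/f = 0.176 m, so l = λ/4 = 0.044 m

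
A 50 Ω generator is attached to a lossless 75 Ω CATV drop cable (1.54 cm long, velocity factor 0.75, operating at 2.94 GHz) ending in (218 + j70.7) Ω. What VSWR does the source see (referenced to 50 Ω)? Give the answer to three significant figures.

VSWR ≈ 2.65

λ = v/f = 0.75·c / 2.94 GHz = 0.0765 m
βl = 2π·l/λ = 2π × 0.201 = 72.4°
tan(βl) = 3.16
Z_in = Z_0·(Z_L + jZ_0·tanβl)/(Z_0 + jZ_L·tanβl) = 27.1 − j29.6 Ω
Γ_s = (Z_in − Z_s)/(Z_in + Z_s) = (-22.9 − j29.6)/(77.1 − j29.6), |Γ_s| = 0.453
VSWR = (1 + |Γ_s|)/(1 − |Γ_s|)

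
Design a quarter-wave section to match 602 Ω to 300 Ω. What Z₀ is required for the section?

Z_qwt ≈ 425 Ω

Z_qwt = √(Z_0·R_L) = √(300 × 602) = √180600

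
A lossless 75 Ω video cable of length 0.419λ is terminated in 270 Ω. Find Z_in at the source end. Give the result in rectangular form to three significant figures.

βl = 2π × 0.419 = 151°
tan(βl) = tan(151°) = -0.558
Z_in = Z_0·(Z_L + jZ_0·tanβl)/(Z_0 + jZ_L·tanβl)
     = 75·(270 − j41.8)/(75 − j151)

Z_in ≈ 70.3 + j99.4 Ω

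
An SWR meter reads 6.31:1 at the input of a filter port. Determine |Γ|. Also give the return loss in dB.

|Γ| ≈ 0.726; return loss ≈ 2.78 dB

|Γ| = (S − 1)/(S + 1) = (6.31 − 1)/(6.31 + 1) = 5.31/7.31
RL = −20·log₁₀|Γ| = −20·log₁₀(0.726)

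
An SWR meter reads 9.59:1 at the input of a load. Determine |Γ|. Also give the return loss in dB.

|Γ| ≈ 0.811; return loss ≈ 1.82 dB

|Γ| = (S − 1)/(S + 1) = (9.59 − 1)/(9.59 + 1) = 8.59/10.6
RL = −20·log₁₀|Γ| = −20·log₁₀(0.811)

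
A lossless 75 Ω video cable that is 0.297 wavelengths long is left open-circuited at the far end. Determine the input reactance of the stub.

βl = 2π × 0.297 = 107°
tan(βl) = -3.29
For an open-circuited stub, Z_in = −jZ_0·cot(βl) = −jZ_0/tan(βl)

X_in ≈ 22.8 Ω (inductive)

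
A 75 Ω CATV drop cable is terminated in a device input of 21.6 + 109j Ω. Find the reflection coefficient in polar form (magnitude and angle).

Γ = (Z_L − Z_0)/(Z_L + Z_0) = (-53.4 + j109)/(96.6 + j109)
|Γ| = 121/146 = 0.833

Γ ≈ 0.833 ∠ 67.6°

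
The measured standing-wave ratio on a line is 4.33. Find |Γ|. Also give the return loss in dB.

|Γ| ≈ 0.625; return loss ≈ 4.09 dB

|Γ| = (S − 1)/(S + 1) = (4.33 − 1)/(4.33 + 1) = 3.33/5.33
RL = −20·log₁₀|Γ| = −20·log₁₀(0.625)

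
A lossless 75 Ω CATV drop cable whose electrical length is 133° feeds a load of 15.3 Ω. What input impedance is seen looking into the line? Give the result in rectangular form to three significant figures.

Z_in ≈ 31.4 − j73.6 Ω

tan(βl) = tan(133°) = -1.07
Z_in = Z_0·(Z_L + jZ_0·tanβl)/(Z_0 + jZ_L·tanβl)
     = 75·(15.3 − j80.4)/(75 − j16.4)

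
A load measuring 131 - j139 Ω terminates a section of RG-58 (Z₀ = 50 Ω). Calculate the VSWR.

VSWR ≈ 5.78

Γ = (Z_L − Z_0)/(Z_L + Z_0) = (81 − j139)/(181 − j139)
|Γ| = 161/228 = 0.705
VSWR = (1 + |Γ|)/(1 − |Γ|) = 1.7/0.295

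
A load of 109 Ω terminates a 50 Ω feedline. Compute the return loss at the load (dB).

RL ≈ 8.61 dB

Γ = (109 − 50)/(109 + 50) = 0.371
RL = −20·log₁₀|Γ| = −20·log₁₀(0.371)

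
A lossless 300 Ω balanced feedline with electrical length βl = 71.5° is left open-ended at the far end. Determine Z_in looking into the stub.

tan(βl) = 2.99
For an open-ended stub, Z_in = −jZ_0·cot(βl) = −jZ_0/tan(βl)

Z_in ≈ −j100 Ω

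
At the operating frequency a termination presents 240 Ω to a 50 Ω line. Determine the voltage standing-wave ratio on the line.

Γ = (240 − 50)/(240 + 50) = 0.655
VSWR = (1 + 0.655)/(1 − 0.655)

VSWR ≈ 4.8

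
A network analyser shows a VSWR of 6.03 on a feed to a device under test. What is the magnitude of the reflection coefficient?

|Γ| ≈ 0.716

|Γ| = (S − 1)/(S + 1) = (6.03 − 1)/(6.03 + 1) = 5.03/7.03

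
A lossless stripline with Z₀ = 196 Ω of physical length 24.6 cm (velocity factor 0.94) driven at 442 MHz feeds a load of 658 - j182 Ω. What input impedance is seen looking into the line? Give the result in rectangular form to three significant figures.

λ = v/f = 0.94·c / 442 MHz = 0.638 m
βl = 2π·l/λ = 2π × 0.386 = 139°
tan(βl) = tan(139°) = -0.875
Z_in = Z_0·(Z_L + jZ_0·tanβl)/(Z_0 + jZ_L·tanβl)
     = 196·(658 − j354)/(36.7 − j576)

Z_in ≈ 134 + j215 Ω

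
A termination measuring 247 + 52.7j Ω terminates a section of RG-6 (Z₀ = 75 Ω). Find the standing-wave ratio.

VSWR ≈ 3.46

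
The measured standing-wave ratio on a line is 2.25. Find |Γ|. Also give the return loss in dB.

|Γ| ≈ 0.385; return loss ≈ 8.3 dB

|Γ| = (S − 1)/(S + 1) = (2.25 − 1)/(2.25 + 1) = 1.25/3.25
RL = −20·log₁₀|Γ| = −20·log₁₀(0.385)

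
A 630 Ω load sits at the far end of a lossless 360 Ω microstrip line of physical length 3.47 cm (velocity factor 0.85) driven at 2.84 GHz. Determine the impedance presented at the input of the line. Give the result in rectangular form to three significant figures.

Z_in ≈ 335 + j195 Ω

λ = v/f = 0.85·c / 2.84 GHz = 0.0898 m
βl = 2π·l/λ = 2π × 0.386 = 139°
tan(βl) = tan(139°) = -0.865
Z_in = Z_0·(Z_L + jZ_0·tanβl)/(Z_0 + jZ_L·tanβl)
     = 360·(630 − j312)/(360 − j545)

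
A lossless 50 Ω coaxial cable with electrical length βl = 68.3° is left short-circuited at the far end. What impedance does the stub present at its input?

tan(βl) = 2.51
For a short-circuited stub, Z_in = jZ_0·tan(βl)

Z_in ≈ +j126 Ω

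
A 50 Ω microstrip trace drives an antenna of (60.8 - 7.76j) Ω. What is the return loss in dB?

RL ≈ 18.4 dB

Γ = (10.8 − j7.76)/(110.8 − j7.76), |Γ| = 0.12
RL = −20·log₁₀|Γ| = −20·log₁₀(0.12)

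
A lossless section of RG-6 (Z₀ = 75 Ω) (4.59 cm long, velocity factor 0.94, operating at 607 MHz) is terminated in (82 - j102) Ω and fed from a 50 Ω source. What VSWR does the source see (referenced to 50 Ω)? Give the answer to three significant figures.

λ = v/f = 0.94·c / 607 MHz = 0.465 m
βl = 2π·l/λ = 2π × 0.0988 = 35.6°
tan(βl) = 0.715
Z_in = Z_0·(Z_L + jZ_0·tanβl)/(Z_0 + jZ_L·tanβl) = 27.5 − j35.4 Ω
Γ_s = (Z_in − Z_s)/(Z_in + Z_s) = (-22.5 − j35.4)/(77.5 − j35.4), |Γ_s| = 0.492
VSWR = (1 + |Γ_s|)/(1 − |Γ_s|)

VSWR ≈ 2.94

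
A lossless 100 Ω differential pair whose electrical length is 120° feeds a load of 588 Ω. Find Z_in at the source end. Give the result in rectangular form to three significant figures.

Z_in ≈ 22.5 + j55.5 Ω

tan(βl) = tan(120°) = -1.73
Z_in = Z_0·(Z_L + jZ_0·tanβl)/(Z_0 + jZ_L·tanβl)
     = 100·(588 − j173)/(100 − j1020)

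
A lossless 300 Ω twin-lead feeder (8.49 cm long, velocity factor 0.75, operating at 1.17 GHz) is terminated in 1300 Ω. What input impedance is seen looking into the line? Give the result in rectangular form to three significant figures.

Z_in ≈ 394 + j543 Ω

λ = v/f = 0.75·c / 1.17 GHz = 0.192 m
βl = 2π·l/λ = 2π × 0.441 = 159°
tan(βl) = tan(159°) = -0.385
Z_in = Z_0·(Z_L + jZ_0·tanβl)/(Z_0 + jZ_L·tanβl)
     = 300·(1300 − j116)/(300 − j501)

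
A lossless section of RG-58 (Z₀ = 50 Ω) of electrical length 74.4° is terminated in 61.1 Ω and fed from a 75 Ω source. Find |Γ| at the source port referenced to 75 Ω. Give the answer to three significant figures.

tan(βl) = 3.58
Z_in = Z_0·(Z_L + jZ_0·tanβl)/(Z_0 + jZ_L·tanβl) = 41.9 − j4.38 Ω
Γ_s = (Z_in − Z_s)/(Z_in + Z_s) = (-33.1 − j4.38)/(117 − j4.38), |Γ_s| = 0.285

|Γ| ≈ 0.285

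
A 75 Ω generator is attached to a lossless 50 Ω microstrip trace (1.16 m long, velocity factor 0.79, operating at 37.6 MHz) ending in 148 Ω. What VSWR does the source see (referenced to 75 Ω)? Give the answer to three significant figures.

VSWR ≈ 4.06

λ = v/f = 0.79·c / 37.6 MHz = 6.3 m
βl = 2π·l/λ = 2π × 0.184 = 66.3°
tan(βl) = 2.27
Z_in = Z_0·(Z_L + jZ_0·tanβl)/(Z_0 + jZ_L·tanβl) = 19.7 − j19.1 Ω
Γ_s = (Z_in − Z_s)/(Z_in + Z_s) = (-55.3 − j19.1)/(94.7 − j19.1), |Γ_s| = 0.605
VSWR = (1 + |Γ_s|)/(1 − |Γ_s|)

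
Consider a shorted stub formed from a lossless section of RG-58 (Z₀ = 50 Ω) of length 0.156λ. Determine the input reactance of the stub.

X_in ≈ 74.6 Ω (inductive)

βl = 2π × 0.156 = 56.2°
tan(βl) = 1.49
For a shorted stub, Z_in = jZ_0·tan(βl)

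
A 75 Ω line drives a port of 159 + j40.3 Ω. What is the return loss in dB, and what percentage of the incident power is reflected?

RL ≈ 8.13 dB; 15.4% of incident power reflected

Γ = (84 + j40.3)/(234 + j40.3), |Γ| = 0.392
RL = −20·log₁₀(0.392) = 8.13 dB
P_refl/P_inc = |Γ|² = 0.154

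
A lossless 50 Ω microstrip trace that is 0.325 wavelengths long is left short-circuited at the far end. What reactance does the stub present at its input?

βl = 2π × 0.325 = 117°
tan(βl) = -1.96
For a short-circuited stub, Z_in = jZ_0·tan(βl)

X_in ≈ -98.1 Ω (capacitive)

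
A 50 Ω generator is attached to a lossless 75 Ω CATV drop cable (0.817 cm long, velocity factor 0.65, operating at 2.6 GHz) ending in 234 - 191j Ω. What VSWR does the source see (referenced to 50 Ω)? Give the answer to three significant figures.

λ = v/f = 0.65·c / 2.6 GHz = 0.075 m
βl = 2π·l/λ = 2π × 0.109 = 39.2°
tan(βl) = 0.816
Z_in = Z_0·(Z_L + jZ_0·tanβl)/(Z_0 + jZ_L·tanβl) = 24.4 − j62.4 Ω
Γ_s = (Z_in − Z_s)/(Z_in + Z_s) = (-25.6 − j62.4)/(74.4 − j62.4), |Γ_s| = 0.694
VSWR = (1 + |Γ_s|)/(1 − |Γ_s|)

VSWR ≈ 5.54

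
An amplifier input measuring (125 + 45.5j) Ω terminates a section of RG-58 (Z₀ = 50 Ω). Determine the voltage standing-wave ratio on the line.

VSWR ≈ 2.88

Γ = (Z_L − Z_0)/(Z_L + Z_0) = (75 + j45.5)/(175 + j45.5)
|Γ| = 87.7/181 = 0.485
VSWR = (1 + |Γ|)/(1 − |Γ|) = 1.49/0.515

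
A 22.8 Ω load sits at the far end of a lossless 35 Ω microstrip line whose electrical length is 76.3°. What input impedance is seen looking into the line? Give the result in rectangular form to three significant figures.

tan(βl) = tan(76.3°) = 4.1
Z_in = Z_0·(Z_L + jZ_0·tanβl)/(Z_0 + jZ_L·tanβl)
     = 35·(22.8 + j144)/(35 + j93.5)

Z_in ≈ 49.9 + j10.2 Ω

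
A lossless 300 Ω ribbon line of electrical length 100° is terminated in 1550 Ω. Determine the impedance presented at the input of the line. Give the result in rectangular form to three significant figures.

Z_in ≈ 59.8 + j50.9 Ω

tan(βl) = tan(100°) = -5.67
Z_in = Z_0·(Z_L + jZ_0·tanβl)/(Z_0 + jZ_L·tanβl)
     = 300·(1550 − j1700)/(300 − j8790)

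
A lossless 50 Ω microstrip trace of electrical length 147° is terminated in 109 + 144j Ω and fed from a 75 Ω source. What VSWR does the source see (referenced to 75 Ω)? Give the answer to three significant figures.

VSWR ≈ 6.9

tan(βl) = -0.649
Z_in = Z_0·(Z_L + jZ_0·tanβl)/(Z_0 + jZ_L·tanβl) = 15.1 + j46.3 Ω
Γ_s = (Z_in − Z_s)/(Z_in + Z_s) = (-59.9 + j46.3)/(90.1 + j46.3), |Γ_s| = 0.747
VSWR = (1 + |Γ_s|)/(1 − |Γ_s|)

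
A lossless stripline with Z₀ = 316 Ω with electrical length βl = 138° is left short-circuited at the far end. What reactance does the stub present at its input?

tan(βl) = -0.9
For a short-circuited stub, Z_in = jZ_0·tan(βl)

X_in ≈ -285 Ω (capacitive)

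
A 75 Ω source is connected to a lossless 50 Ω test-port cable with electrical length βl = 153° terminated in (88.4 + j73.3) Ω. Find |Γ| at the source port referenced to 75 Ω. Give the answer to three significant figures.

|Γ| ≈ 0.558

tan(βl) = -0.51
Z_in = Z_0·(Z_L + jZ_0·tanβl)/(Z_0 + jZ_L·tanβl) = 28.8 + j42.2 Ω
Γ_s = (Z_in − Z_s)/(Z_in + Z_s) = (-46.2 + j42.2)/(104 + j42.2), |Γ_s| = 0.558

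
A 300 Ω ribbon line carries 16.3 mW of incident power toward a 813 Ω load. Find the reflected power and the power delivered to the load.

Γ = (813 − 300)/(813 + 300) = 0.461
|Γ|² = 0.212
P_refl = |Γ|²·P_inc = 3.46 mW, P_del = (1 − |Γ|²)·P_inc = 12.8 mW

P_reflected ≈ 3.46 mW; P_delivered ≈ 12.8 mW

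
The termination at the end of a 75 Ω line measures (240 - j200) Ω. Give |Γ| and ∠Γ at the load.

Γ = (Z_L − Z_0)/(Z_L + Z_0) = (165 − j200)/(315 − j200)
|Γ| = 259/373 = 0.695

Γ ≈ 0.695 ∠ -18.1°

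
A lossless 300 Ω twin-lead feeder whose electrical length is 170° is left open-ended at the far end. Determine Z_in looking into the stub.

tan(βl) = -0.176
For an open-ended stub, Z_in = −jZ_0·cot(βl) = −jZ_0/tan(βl)

Z_in ≈ +j1700 Ω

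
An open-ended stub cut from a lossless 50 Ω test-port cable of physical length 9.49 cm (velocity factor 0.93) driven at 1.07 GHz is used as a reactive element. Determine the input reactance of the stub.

λ = v/f = 0.93·c / 1.07 GHz = 0.261 m
βl = 2π·l/λ = 2π × 0.364 = 131°
tan(βl) = -1.15
For an open-ended stub, Z_in = −jZ_0·cot(βl) = −jZ_0/tan(βl)

X_in ≈ 43.5 Ω (inductive)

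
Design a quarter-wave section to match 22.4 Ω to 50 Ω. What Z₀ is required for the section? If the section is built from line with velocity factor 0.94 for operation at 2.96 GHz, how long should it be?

Z_qwt ≈ 33.5 Ω; length ≈ 2.38 cm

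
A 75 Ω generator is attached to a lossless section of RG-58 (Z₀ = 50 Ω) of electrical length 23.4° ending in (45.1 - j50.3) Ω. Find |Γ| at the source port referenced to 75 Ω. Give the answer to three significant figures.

tan(βl) = 0.433
Z_in = Z_0·(Z_L + jZ_0·tanβl)/(Z_0 + jZ_L·tanβl) = 24.2 − j26.6 Ω
Γ_s = (Z_in − Z_s)/(Z_in + Z_s) = (-50.8 − j26.6)/(99.2 − j26.6), |Γ_s| = 0.558

|Γ| ≈ 0.558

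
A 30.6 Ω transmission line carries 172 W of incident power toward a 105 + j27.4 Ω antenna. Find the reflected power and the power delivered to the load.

|Γ| = |(74.4 + j27.4)/(135.6 + j27.4)| = 0.573
|Γ|² = 0.328
P_refl = |Γ|²·P_inc = 56.5 W, P_del = (1 − |Γ|²)·P_inc = 116 W

P_reflected ≈ 56.5 W; P_delivered ≈ 116 W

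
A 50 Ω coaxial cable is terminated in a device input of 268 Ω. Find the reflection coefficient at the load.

Γ = (Z_L − Z_0)/(Z_L + Z_0) = (268 − 50)/(268 + 50) = 218/318

Γ = 0.686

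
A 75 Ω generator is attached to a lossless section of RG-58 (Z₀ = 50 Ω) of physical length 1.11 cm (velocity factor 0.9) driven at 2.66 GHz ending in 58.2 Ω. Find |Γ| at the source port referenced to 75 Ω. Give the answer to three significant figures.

λ = v/f = 0.9·c / 2.66 GHz = 0.102 m
βl = 2π·l/λ = 2π × 0.109 = 39.4°
tan(βl) = 0.82
Z_in = Z_0·(Z_L + jZ_0·tanβl)/(Z_0 + jZ_L·tanβl) = 50.9 − j7.61 Ω
Γ_s = (Z_in − Z_s)/(Z_in + Z_s) = (-24.1 − j7.61)/(126 − j7.61), |Γ_s| = 0.2

|Γ| ≈ 0.2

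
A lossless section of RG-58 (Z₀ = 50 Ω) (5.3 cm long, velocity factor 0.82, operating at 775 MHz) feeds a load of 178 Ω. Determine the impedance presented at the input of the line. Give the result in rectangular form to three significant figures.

Z_in ≈ 18.2 − j25.8 Ω

λ = v/f = 0.82·c / 775 MHz = 0.317 m
βl = 2π·l/λ = 2π × 0.167 = 60.1°
tan(βl) = tan(60.1°) = 1.74
Z_in = Z_0·(Z_L + jZ_0·tanβl)/(Z_0 + jZ_L·tanβl)
     = 50·(178 + j87)/(50 + j310)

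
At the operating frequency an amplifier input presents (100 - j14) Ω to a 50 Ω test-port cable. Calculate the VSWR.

Γ = (Z_L − Z_0)/(Z_L + Z_0) = (50 − j14)/(150 − j14)
|Γ| = 51.9/151 = 0.345
VSWR = (1 + |Γ|)/(1 − |Γ|) = 1.34/0.655

VSWR ≈ 2.05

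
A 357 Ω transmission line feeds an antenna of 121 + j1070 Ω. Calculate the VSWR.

VSWR ≈ 29.8

Γ = (Z_L − Z_0)/(Z_L + Z_0) = (-236 + j1070)/(478 + j1070)
|Γ| = 1100/1170 = 0.935
VSWR = (1 + |Γ|)/(1 − |Γ|) = 1.93/0.065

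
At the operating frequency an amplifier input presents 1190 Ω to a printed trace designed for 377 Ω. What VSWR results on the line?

For a purely resistive load, VSWR = R_L/Z_0 or Z_0/R_L (whichever > 1) = 1190/377

VSWR ≈ 3.16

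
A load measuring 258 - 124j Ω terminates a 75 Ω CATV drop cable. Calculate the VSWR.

VSWR ≈ 4.29

Γ = (Z_L − Z_0)/(Z_L + Z_0) = (183 − j124)/(333 − j124)
|Γ| = 221/355 = 0.622
VSWR = (1 + |Γ|)/(1 − |Γ|) = 1.62/0.378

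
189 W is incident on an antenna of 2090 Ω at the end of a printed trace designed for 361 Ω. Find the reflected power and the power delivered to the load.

P_reflected ≈ 94.1 W; P_delivered ≈ 94.9 W

Γ = (2090 − 361)/(2090 + 361) = 0.705
|Γ|² = 0.498
P_refl = |Γ|²·P_inc = 94.1 W, P_del = (1 − |Γ|²)·P_inc = 94.9 W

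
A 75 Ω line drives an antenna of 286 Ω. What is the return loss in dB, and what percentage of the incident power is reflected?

Γ = (286 − 75)/(286 + 75) = 0.584
RL = −20·log₁₀(0.584) = 4.66 dB
P_refl/P_inc = |Γ|² = 0.342

RL ≈ 4.66 dB; 34.2% of incident power reflected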